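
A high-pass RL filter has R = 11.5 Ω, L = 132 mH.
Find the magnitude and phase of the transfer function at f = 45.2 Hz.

Step 1 — Angular frequency: ω = 2π·45.2 = 284 rad/s.
Step 2 — Transfer function: H(jω) = jωL/(R + jωL).
Step 3 — Numerator jωL = j·37.49; denominator R + jωL = 11.5 + j37.49.
Step 4 — H = 0.914 + j0.2804.
Step 5 — Magnitude: |H| = 0.956 (-0.4 dB); phase: φ = 17.1°.

|H| = 0.956 (-0.4 dB), φ = 17.1°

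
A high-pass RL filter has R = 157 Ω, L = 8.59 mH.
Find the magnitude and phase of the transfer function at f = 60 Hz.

Step 1 — Angular frequency: ω = 2π·60 = 377 rad/s.
Step 2 — Transfer function: H(jω) = jωL/(R + jωL).
Step 3 — Numerator jωL = j·3.238; denominator R + jωL = 157 + j3.238.
Step 4 — H = 0.0004253 + j0.02062.
Step 5 — Magnitude: |H| = 0.02062 (-33.7 dB); phase: φ = 88.8°.

|H| = 0.02062 (-33.7 dB), φ = 88.8°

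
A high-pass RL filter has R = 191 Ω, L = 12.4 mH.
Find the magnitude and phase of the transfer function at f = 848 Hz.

Step 1 — Angular frequency: ω = 2π·848 = 5328 rad/s.
Step 2 — Transfer function: H(jω) = jωL/(R + jωL).
Step 3 — Numerator jωL = j·66.07; denominator R + jωL = 191 + j66.07.
Step 4 — H = 0.1069 + j0.3089.
Step 5 — Magnitude: |H| = 0.3269 (-9.7 dB); phase: φ = 70.9°.

|H| = 0.3269 (-9.7 dB), φ = 70.9°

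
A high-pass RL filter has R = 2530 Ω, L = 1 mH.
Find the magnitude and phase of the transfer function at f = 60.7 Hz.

Step 1 — Angular frequency: ω = 2π·60.7 = 381.4 rad/s.
Step 2 — Transfer function: H(jω) = jωL/(R + jωL).
Step 3 — Numerator jωL = j·0.3814; denominator R + jωL = 2530 + j0.3814.
Step 4 — H = 2.272e-08 + j0.0001507.
Step 5 — Magnitude: |H| = 0.0001507 (-76.4 dB); phase: φ = 90.0°.

|H| = 0.0001507 (-76.4 dB), φ = 90.0°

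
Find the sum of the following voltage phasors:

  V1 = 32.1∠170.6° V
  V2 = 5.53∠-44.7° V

Step 1 — Convert each phasor to rectangular form:
  V1 = 32.1·(cos(170.6°) + j·sin(170.6°)) = -31.67 + j5.243 V
  V2 = 5.53·(cos(-44.7°) + j·sin(-44.7°)) = 3.931 - j3.89 V
Step 2 — Sum components: V_total = -27.74 + j1.353 V.
Step 3 — Convert to polar: |V_total| = 27.77 V, ∠V_total = 177.2°.

V_total = 27.77∠177.2° V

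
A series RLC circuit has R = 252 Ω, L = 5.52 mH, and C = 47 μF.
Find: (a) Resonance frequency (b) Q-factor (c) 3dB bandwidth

Step 1 — Resonance: ω₀ = 1/√(LC) = 1/√(0.00552·4.7e-05) = 1963 rad/s.
Step 2 — f₀ = ω₀/(2π) = 312.5 Hz.
Step 3 — Series Q: Q = ω₀L/R = 1963·0.00552/252 = 0.04301.
Step 4 — Bandwidth: Δω = ω₀/Q = 4.565e+04 rad/s; BW = Δω/(2π) = 7266 Hz.

(a) f₀ = 312.5 Hz  (b) Q = 0.04301  (c) BW = 7266 Hz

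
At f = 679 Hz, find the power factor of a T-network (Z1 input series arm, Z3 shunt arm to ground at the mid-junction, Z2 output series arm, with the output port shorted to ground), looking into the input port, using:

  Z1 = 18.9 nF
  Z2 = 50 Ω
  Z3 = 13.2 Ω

Step 1 — Angular frequency: ω = 2π·f = 2π·679 = 4266 rad/s.
Step 2 — Component impedances:
  Z1: Z = 1/(jωC) = -j/(ω·C) = 0 - j1.24e+04 Ω
  Z2: Z = R = 50 Ω
  Z3: Z = R = 13.2 Ω
Step 3 — With the output port shorted to ground, the output series arm Z2 runs from the junction to ground; the shunt arm Z3 also runs from the junction to ground. They appear in parallel: Z3 || Z2 = 10.44 Ω.
Step 4 — Series with input arm Z1: Z_in = Z1 + (Z3 || Z2) = 10.44 - j1.24e+04 Ω = 1.24e+04∠-90.0° Ω.
Step 5 — Power factor: PF = cos(φ) = Re(Z)/|Z| = 10.44304/12401.91 = 0.0008421.
Step 6 — Type: Im(Z) = -1.24e+04 ⇒ leading (phase φ = -90.0°).

PF = 0.0008421 (leading, φ = -90.0°)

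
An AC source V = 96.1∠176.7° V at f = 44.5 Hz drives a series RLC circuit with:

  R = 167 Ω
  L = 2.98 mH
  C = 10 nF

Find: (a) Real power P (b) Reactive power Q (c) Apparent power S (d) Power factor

Step 1 — Angular frequency: ω = 2π·f = 2π·44.5 = 279.6 rad/s.
Step 2 — Component impedances:
  R: Z = R = 167 Ω
  L: Z = jωL = j·279.6·0.00298 = 0 + j0.8332 Ω
  C: Z = 1/(jωC) = -j/(ω·C) = 0 - j3.577e+05 Ω
Step 3 — Series combination: Z_total = R + L + C = 167 - j3.577e+05 Ω = 3.577e+05∠-90.0° Ω.
Step 4 — Source phasor: V = 96.1∠176.7° V = -95.94 + j5.532 V.
Step 5 — Current: I = V / Z = -1.559e-05 - j0.0002682 A = 0.0002687∠-93.3° A.
Step 6 — Complex power: S = V·I* = 1.206e-05 - j0.02582 VA.
Step 7 — Real power: P = Re(S) = 1.206e-05 W.
Step 8 — Reactive power: Q = Im(S) = -0.02582 VAR.
Step 9 — Apparent power: |S| = 0.02582 VA.
Step 10 — Power factor: PF = P/|S| = 0.0004669 (leading).

(a) P = 1.206e-05 W  (b) Q = -0.02582 VAR  (c) S = 0.02582 VA  (d) PF = 0.0004669 (leading)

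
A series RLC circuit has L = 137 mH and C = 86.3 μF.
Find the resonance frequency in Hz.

Step 1 — Resonance condition Im(Z)=0 gives ω₀ = 1/√(LC).
Step 2 — ω₀ = 1/√(0.137·8.63e-05) = 290.8 rad/s.
Step 3 — f₀ = ω₀/(2π) = 46.29 Hz.

f₀ = 46.29 Hz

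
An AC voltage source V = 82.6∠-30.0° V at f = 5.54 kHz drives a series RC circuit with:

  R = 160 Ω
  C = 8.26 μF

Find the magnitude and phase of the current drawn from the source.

Step 1 — Angular frequency: ω = 2π·f = 2π·5540 = 3.481e+04 rad/s.
Step 2 — Component impedances:
  R: Z = R = 160 Ω
  C: Z = 1/(jωC) = -j/(ω·C) = 0 - j3.478 Ω
Step 3 — Series combination: Z_total = R + C = 160 - j3.478 Ω = 160∠-1.2° Ω.
Step 4 — Source phasor: V = 82.6∠-30.0° V = 71.53 - j41.3 V.
Step 5 — Ohm's law: I = V / Z_total = (71.53 - j41.3) / (160 - j3.478) = 0.4525 - j0.2483 A.
Step 6 — Convert to polar: |I| = 0.5161 A, ∠I = -28.8°.

I = 0.5161∠-28.8° A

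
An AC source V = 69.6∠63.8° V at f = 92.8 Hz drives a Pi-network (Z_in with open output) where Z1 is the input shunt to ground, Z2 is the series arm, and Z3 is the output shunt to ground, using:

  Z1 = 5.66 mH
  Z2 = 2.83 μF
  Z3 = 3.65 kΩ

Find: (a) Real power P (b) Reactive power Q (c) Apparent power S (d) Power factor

Step 1 — Angular frequency: ω = 2π·f = 2π·92.8 = 583.1 rad/s.
Step 2 — Component impedances:
  Z1: Z = jωL = j·583.1·0.00566 = 0 + j3.3 Ω
  Z2: Z = 1/(jωC) = -j/(ω·C) = 0 - j606 Ω
  Z3: Z = R = 3650 Ω
Step 3 — With open output, the series arm Z2 and the output shunt Z3 appear in series to ground: Z2 + Z3 = 3650 - j606 Ω.
Step 4 — Parallel with input shunt Z1: Z_in = Z1 || (Z2 + Z3) = 0.002905 + j3.301 Ω = 3.301∠89.9° Ω.
Step 5 — Source phasor: V = 69.6∠63.8° V = 30.73 + j62.45 V.
Step 6 — Current: I = V / Z = 18.93 - j9.293 A = 21.09∠-26.1° A.
Step 7 — Complex power: S = V·I* = 1.292 + j1468 VA.
Step 8 — Real power: P = Re(S) = 1.292 W.
Step 9 — Reactive power: Q = Im(S) = 1468 VAR.
Step 10 — Apparent power: |S| = 1468 VA.
Step 11 — Power factor: PF = P/|S| = 0.00088 (lagging).

(a) P = 1.292 W  (b) Q = 1468 VAR  (c) S = 1468 VA  (d) PF = 0.00088 (lagging)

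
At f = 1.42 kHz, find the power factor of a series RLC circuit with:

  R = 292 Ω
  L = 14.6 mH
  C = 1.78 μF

Step 1 — Angular frequency: ω = 2π·f = 2π·1420 = 8922 rad/s.
Step 2 — Component impedances:
  R: Z = R = 292 Ω
  L: Z = jωL = j·8922·0.0146 = 0 + j130.3 Ω
  C: Z = 1/(jωC) = -j/(ω·C) = 0 - j62.97 Ω
Step 3 — Series combination: Z_total = R + L + C = 292 + j67.3 Ω = 299.7∠13.0° Ω.
Step 4 — Power factor: PF = cos(φ) = Re(Z)/|Z| = 292/299.65 = 0.9745.
Step 5 — Type: Im(Z) = 67.3 ⇒ lagging (phase φ = 13.0°).

PF = 0.9745 (lagging, φ = 13.0°)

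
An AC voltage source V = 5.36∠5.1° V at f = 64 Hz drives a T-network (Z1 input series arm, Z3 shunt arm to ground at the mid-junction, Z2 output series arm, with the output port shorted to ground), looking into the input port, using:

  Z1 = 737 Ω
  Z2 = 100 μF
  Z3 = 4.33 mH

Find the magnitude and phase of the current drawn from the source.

Step 1 — Angular frequency: ω = 2π·f = 2π·64 = 402.1 rad/s.
Step 2 — Component impedances:
  Z1: Z = R = 737 Ω
  Z2: Z = 1/(jωC) = -j/(ω·C) = 0 - j24.87 Ω
  Z3: Z = jωL = j·402.1·0.00433 = 0 + j1.741 Ω
Step 3 — With the output port shorted to ground, the output series arm Z2 runs from the junction to ground; the shunt arm Z3 also runs from the junction to ground. They appear in parallel: Z3 || Z2 = 0 + j1.872 Ω.
Step 4 — Series with input arm Z1: Z_in = Z1 + (Z3 || Z2) = 737 + j1.872 Ω = 737∠0.1° Ω.
Step 5 — Source phasor: V = 5.36∠5.1° V = 5.339 + j0.4765 V.
Step 6 — Ohm's law: I = V / Z_total = (5.339 + j0.4765) / (737 + j1.872) = 0.007246 + j0.0006281 A.
Step 7 — Convert to polar: |I| = 0.007273 A, ∠I = 5.0°.

I = 0.007273∠5.0° A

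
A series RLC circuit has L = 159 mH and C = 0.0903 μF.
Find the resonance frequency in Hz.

Step 1 — Resonance condition Im(Z)=0 gives ω₀ = 1/√(LC).
Step 2 — ω₀ = 1/√(0.159·9.03e-08) = 8346 rad/s.
Step 3 — f₀ = ω₀/(2π) = 1328 Hz.

f₀ = 1328 Hz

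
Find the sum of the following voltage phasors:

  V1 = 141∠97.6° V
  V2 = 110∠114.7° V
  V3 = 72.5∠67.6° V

Step 1 — Convert each phasor to rectangular form:
  V1 = 141·(cos(97.6°) + j·sin(97.6°)) = -18.65 + j139.8 V
  V2 = 110·(cos(114.7°) + j·sin(114.7°)) = -45.97 + j99.94 V
  V3 = 72.5·(cos(67.6°) + j·sin(67.6°)) = 27.63 + j67.03 V
Step 2 — Sum components: V_total = -36.99 + j306.7 V.
Step 3 — Convert to polar: |V_total| = 308.9 V, ∠V_total = 96.9°.

V_total = 308.9∠96.9° V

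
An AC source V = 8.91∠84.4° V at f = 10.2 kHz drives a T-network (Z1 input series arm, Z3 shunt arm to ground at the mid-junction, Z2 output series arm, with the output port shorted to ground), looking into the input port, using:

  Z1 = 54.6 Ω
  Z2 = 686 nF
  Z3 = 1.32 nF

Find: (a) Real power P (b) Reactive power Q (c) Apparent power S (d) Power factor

Step 1 — Angular frequency: ω = 2π·f = 2π·1.02e+04 = 6.409e+04 rad/s.
Step 2 — Component impedances:
  Z1: Z = R = 54.6 Ω
  Z2: Z = 1/(jωC) = -j/(ω·C) = 0 - j22.75 Ω
  Z3: Z = 1/(jωC) = -j/(ω·C) = 0 - j1.182e+04 Ω
Step 3 — With the output port shorted to ground, the output series arm Z2 runs from the junction to ground; the shunt arm Z3 also runs from the junction to ground. They appear in parallel: Z3 || Z2 = 0 - j22.7 Ω.
Step 4 — Series with input arm Z1: Z_in = Z1 + (Z3 || Z2) = 54.6 - j22.7 Ω = 59.13∠-22.6° Ω.
Step 5 — Source phasor: V = 8.91∠84.4° V = 0.8695 + j8.867 V.
Step 6 — Current: I = V / Z = -0.044 + j0.1441 A = 0.1507∠107.0° A.
Step 7 — Complex power: S = V·I* = 1.24 - j0.5154 VA.
Step 8 — Real power: P = Re(S) = 1.24 W.
Step 9 — Reactive power: Q = Im(S) = -0.5154 VAR.
Step 10 — Apparent power: |S| = 1.343 VA.
Step 11 — Power factor: PF = P/|S| = 0.9234 (leading).

(a) P = 1.24 W  (b) Q = -0.5154 VAR  (c) S = 1.343 VA  (d) PF = 0.9234 (leading)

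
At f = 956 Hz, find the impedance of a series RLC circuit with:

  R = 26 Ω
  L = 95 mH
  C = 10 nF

Step 1 — Angular frequency: ω = 2π·f = 2π·956 = 6007 rad/s.
Step 2 — Component impedances:
  R: Z = R = 26 Ω
  L: Z = jωL = j·6007·0.095 = 0 + j570.6 Ω
  C: Z = 1/(jωC) = -j/(ω·C) = 0 - j1.665e+04 Ω
Step 3 — Series combination: Z_total = R + L + C = 26 - j1.608e+04 Ω = 1.608e+04∠-89.9° Ω.

Z = 26 - j1.608e+04 Ω = 1.608e+04∠-89.9° Ω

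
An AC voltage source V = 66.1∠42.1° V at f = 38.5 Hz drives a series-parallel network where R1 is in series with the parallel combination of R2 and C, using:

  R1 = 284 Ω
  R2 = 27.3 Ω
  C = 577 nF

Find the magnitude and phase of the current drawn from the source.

Step 1 — Angular frequency: ω = 2π·f = 2π·38.5 = 241.9 rad/s.
Step 2 — Component impedances:
  R1: Z = R = 284 Ω
  R2: Z = R = 27.3 Ω
  C: Z = 1/(jωC) = -j/(ω·C) = 0 - j7164 Ω
Step 3 — Parallel branch: R2 || C = 1/(1/R2 + 1/C) = 27.3 - j0.104 Ω.
Step 4 — Series with R1: Z_total = R1 + (R2 || C) = 311.3 - j0.104 Ω = 311.3∠-0.0° Ω.
Step 5 — Source phasor: V = 66.1∠42.1° V = 49.04 + j44.32 V.
Step 6 — Ohm's law: I = V / Z_total = (49.04 + j44.32) / (311.3 - j0.104) = 0.1575 + j0.1424 A.
Step 7 — Convert to polar: |I| = 0.2123 A, ∠I = 42.1°.

I = 0.2123∠42.1° A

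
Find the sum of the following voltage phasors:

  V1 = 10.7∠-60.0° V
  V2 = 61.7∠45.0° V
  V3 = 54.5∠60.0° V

Step 1 — Convert each phasor to rectangular form:
  V1 = 10.7·(cos(-60.0°) + j·sin(-60.0°)) = 5.35 - j9.266 V
  V2 = 61.7·(cos(45.0°) + j·sin(45.0°)) = 43.63 + j43.63 V
  V3 = 54.5·(cos(60.0°) + j·sin(60.0°)) = 27.25 + j47.2 V
Step 2 — Sum components: V_total = 76.23 + j81.56 V.
Step 3 — Convert to polar: |V_total| = 111.6 V, ∠V_total = 46.9°.

V_total = 111.6∠46.9° V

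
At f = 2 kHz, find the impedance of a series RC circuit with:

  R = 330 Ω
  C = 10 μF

Step 1 — Angular frequency: ω = 2π·f = 2π·2000 = 1.257e+04 rad/s.
Step 2 — Component impedances:
  R: Z = R = 330 Ω
  C: Z = 1/(jωC) = -j/(ω·C) = 0 - j7.958 Ω
Step 3 — Series combination: Z_total = R + C = 330 - j7.958 Ω = 330.1∠-1.4° Ω.

Z = 330 - j7.958 Ω = 330.1∠-1.4° Ω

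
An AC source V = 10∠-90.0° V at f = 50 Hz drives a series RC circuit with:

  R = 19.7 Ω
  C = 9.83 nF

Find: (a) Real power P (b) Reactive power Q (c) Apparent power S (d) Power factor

Step 1 — Angular frequency: ω = 2π·f = 2π·50 = 314.2 rad/s.
Step 2 — Component impedances:
  R: Z = R = 19.7 Ω
  C: Z = 1/(jωC) = -j/(ω·C) = 0 - j3.238e+05 Ω
Step 3 — Series combination: Z_total = R + C = 19.7 - j3.238e+05 Ω = 3.238e+05∠-90.0° Ω.
Step 4 — Source phasor: V = 10∠-90.0° V = 0 - j10 V.
Step 5 — Current: I = V / Z = 3.088e-05 - j1.879e-09 A = 3.088e-05∠-0.0° A.
Step 6 — Complex power: S = V·I* = 1.879e-08 - j0.0003088 VA.
Step 7 — Real power: P = Re(S) = 1.879e-08 W.
Step 8 — Reactive power: Q = Im(S) = -0.0003088 VAR.
Step 9 — Apparent power: |S| = 0.0003088 VA.
Step 10 — Power factor: PF = P/|S| = 6.084e-05 (leading).

(a) P = 1.879e-08 W  (b) Q = -0.0003088 VAR  (c) S = 0.0003088 VA  (d) PF = 6.084e-05 (leading)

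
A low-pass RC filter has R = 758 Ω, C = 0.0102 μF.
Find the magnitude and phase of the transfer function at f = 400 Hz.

Step 1 — Angular frequency: ω = 2π·400 = 2513 rad/s.
Step 2 — Transfer function: H(jω) = 1/(1 + jωRC).
Step 3 — Denominator: 1 + jωRC = 1 + j·2513·758·1.02e-08 = 1 + j0.01943.
Step 4 — H = 0.9996 - j0.01942.
Step 5 — Magnitude: |H| = 0.9998 (-0.0 dB); phase: φ = -1.1°.

|H| = 0.9998 (-0.0 dB), φ = -1.1°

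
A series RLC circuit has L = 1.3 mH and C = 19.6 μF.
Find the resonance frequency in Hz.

Step 1 — Resonance condition Im(Z)=0 gives ω₀ = 1/√(LC).
Step 2 — ω₀ = 1/√(0.0013·1.96e-05) = 6265 rad/s.
Step 3 — f₀ = ω₀/(2π) = 997.1 Hz.

f₀ = 997.1 Hz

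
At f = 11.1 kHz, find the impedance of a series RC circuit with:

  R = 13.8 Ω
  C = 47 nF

Step 1 — Angular frequency: ω = 2π·f = 2π·1.11e+04 = 6.974e+04 rad/s.
Step 2 — Component impedances:
  R: Z = R = 13.8 Ω
  C: Z = 1/(jωC) = -j/(ω·C) = 0 - j305.1 Ω
Step 3 — Series combination: Z_total = R + C = 13.8 - j305.1 Ω = 305.4∠-87.4° Ω.

Z = 13.8 - j305.1 Ω = 305.4∠-87.4° Ω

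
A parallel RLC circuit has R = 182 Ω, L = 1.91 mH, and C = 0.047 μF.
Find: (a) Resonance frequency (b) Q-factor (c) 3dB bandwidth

Step 1 — Resonance: ω₀ = 1/√(LC) = 1/√(0.00191·4.7e-08) = 1.055e+05 rad/s.
Step 2 — f₀ = ω₀/(2π) = 1.68e+04 Hz.
Step 3 — Parallel Q: Q = R/(ω₀L) = 182/(1.055e+05·0.00191) = 0.9028.
Step 4 — Bandwidth: Δω = ω₀/Q = 1.169e+05 rad/s; BW = Δω/(2π) = 1.861e+04 Hz.

(a) f₀ = 1.68e+04 Hz  (b) Q = 0.9028  (c) BW = 1.861e+04 Hz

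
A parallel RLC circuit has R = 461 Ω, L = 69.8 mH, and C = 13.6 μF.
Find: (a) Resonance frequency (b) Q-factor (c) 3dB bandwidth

Step 1 — Resonance: ω₀ = 1/√(LC) = 1/√(0.0698·1.36e-05) = 1026 rad/s.
Step 2 — f₀ = ω₀/(2π) = 163.4 Hz.
Step 3 — Parallel Q: Q = R/(ω₀L) = 461/(1026·0.0698) = 6.435.
Step 4 — Bandwidth: Δω = ω₀/Q = 159.5 rad/s; BW = Δω/(2π) = 25.39 Hz.

(a) f₀ = 163.4 Hz  (b) Q = 6.435  (c) BW = 25.39 Hz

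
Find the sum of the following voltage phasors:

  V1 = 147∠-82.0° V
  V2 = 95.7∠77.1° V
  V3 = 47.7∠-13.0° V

Step 1 — Convert each phasor to rectangular form:
  V1 = 147·(cos(-82.0°) + j·sin(-82.0°)) = 20.46 - j145.6 V
  V2 = 95.7·(cos(77.1°) + j·sin(77.1°)) = 21.37 + j93.28 V
  V3 = 47.7·(cos(-13.0°) + j·sin(-13.0°)) = 46.48 - j10.73 V
Step 2 — Sum components: V_total = 88.3 - j63.01 V.
Step 3 — Convert to polar: |V_total| = 108.5 V, ∠V_total = -35.5°.

V_total = 108.5∠-35.5° V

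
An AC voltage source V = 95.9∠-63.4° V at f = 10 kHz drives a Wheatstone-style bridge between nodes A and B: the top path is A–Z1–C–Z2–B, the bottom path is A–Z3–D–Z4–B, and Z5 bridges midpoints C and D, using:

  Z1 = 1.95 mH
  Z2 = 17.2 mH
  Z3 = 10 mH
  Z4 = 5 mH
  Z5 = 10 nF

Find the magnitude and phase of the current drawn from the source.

Step 1 — Angular frequency: ω = 2π·f = 2π·1e+04 = 6.283e+04 rad/s.
Step 2 — Component impedances:
  Z1: Z = jωL = j·6.283e+04·0.00195 = 0 + j122.5 Ω
  Z2: Z = jωL = j·6.283e+04·0.0172 = 0 + j1081 Ω
  Z3: Z = jωL = j·6.283e+04·0.01 = 0 + j628.3 Ω
  Z4: Z = jωL = j·6.283e+04·0.005 = 0 + j314.2 Ω
  Z5: Z = 1/(jωC) = -j/(ω·C) = 0 - j1592 Ω
Step 3 — Bridge requires nodal analysis (the Z5 bridge couples midpoints C and D, so the two paths cannot be reduced to a simple series/parallel combination). Setting node B to ground and injecting 1 A at node A, the 3-node admittance system at A, C, D solves to V_A = Z_AB = 0 + j609.3 Ω = 609.3∠90.0° Ω.
Step 4 — Source phasor: V = 95.9∠-63.4° V = 42.94 - j85.75 V.
Step 5 — Ohm's law: I = V / Z_total = (42.94 - j85.75) / (0 + j609.3) = -0.1407 - j0.07048 A.
Step 6 — Convert to polar: |I| = 0.1574 A, ∠I = -153.4°.

I = 0.1574∠-153.4° A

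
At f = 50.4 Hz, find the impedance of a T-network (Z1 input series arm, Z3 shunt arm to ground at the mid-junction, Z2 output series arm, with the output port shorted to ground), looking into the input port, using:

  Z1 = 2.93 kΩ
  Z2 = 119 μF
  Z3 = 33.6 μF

Step 1 — Angular frequency: ω = 2π·f = 2π·50.4 = 316.7 rad/s.
Step 2 — Component impedances:
  Z1: Z = R = 2930 Ω
  Z2: Z = 1/(jωC) = -j/(ω·C) = 0 - j26.54 Ω
  Z3: Z = 1/(jωC) = -j/(ω·C) = 0 - j93.98 Ω
Step 3 — With the output port shorted to ground, the output series arm Z2 runs from the junction to ground; the shunt arm Z3 also runs from the junction to ground. They appear in parallel: Z3 || Z2 = 0 - j20.69 Ω.
Step 4 — Series with input arm Z1: Z_in = Z1 + (Z3 || Z2) = 2930 - j20.69 Ω = 2930∠-0.4° Ω.

Z = 2930 - j20.69 Ω = 2930∠-0.4° Ω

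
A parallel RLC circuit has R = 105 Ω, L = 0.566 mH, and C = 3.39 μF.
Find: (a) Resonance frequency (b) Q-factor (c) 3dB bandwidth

Step 1 — Resonance: ω₀ = 1/√(LC) = 1/√(0.000566·3.39e-06) = 2.283e+04 rad/s.
Step 2 — f₀ = ω₀/(2π) = 3633 Hz.
Step 3 — Parallel Q: Q = R/(ω₀L) = 105/(2.283e+04·0.000566) = 8.126.
Step 4 — Bandwidth: Δω = ω₀/Q = 2809 rad/s; BW = Δω/(2π) = 447.1 Hz.

(a) f₀ = 3633 Hz  (b) Q = 8.126  (c) BW = 447.1 Hz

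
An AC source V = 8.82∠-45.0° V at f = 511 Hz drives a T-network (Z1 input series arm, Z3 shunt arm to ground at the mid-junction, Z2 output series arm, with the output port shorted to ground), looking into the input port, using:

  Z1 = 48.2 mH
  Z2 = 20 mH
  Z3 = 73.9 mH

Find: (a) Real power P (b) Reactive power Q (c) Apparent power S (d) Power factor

Step 1 — Angular frequency: ω = 2π·f = 2π·511 = 3211 rad/s.
Step 2 — Component impedances:
  Z1: Z = jωL = j·3211·0.0482 = 0 + j154.8 Ω
  Z2: Z = jωL = j·3211·0.02 = 0 + j64.21 Ω
  Z3: Z = jωL = j·3211·0.0739 = 0 + j237.3 Ω
Step 3 — With the output port shorted to ground, the output series arm Z2 runs from the junction to ground; the shunt arm Z3 also runs from the junction to ground. They appear in parallel: Z3 || Z2 = 0 + j50.54 Ω.
Step 4 — Series with input arm Z1: Z_in = Z1 + (Z3 || Z2) = 0 + j205.3 Ω = 205.3∠90.0° Ω.
Step 5 — Source phasor: V = 8.82∠-45.0° V = 6.237 - j6.237 V.
Step 6 — Current: I = V / Z = -0.03038 - j0.03038 A = 0.04296∠-135.0° A.
Step 7 — Complex power: S = V·I* = 0 + j0.3789 VA.
Step 8 — Real power: P = Re(S) = 0 W.
Step 9 — Reactive power: Q = Im(S) = 0.3789 VAR.
Step 10 — Apparent power: |S| = 0.3789 VA.
Step 11 — Power factor: PF = P/|S| = 0 (lagging).

(a) P = 0 W  (b) Q = 0.3789 VAR  (c) S = 0.3789 VA  (d) PF = 0 (lagging)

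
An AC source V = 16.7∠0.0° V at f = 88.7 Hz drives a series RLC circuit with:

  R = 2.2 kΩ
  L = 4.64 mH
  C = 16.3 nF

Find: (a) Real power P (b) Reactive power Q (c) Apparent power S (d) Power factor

Step 1 — Angular frequency: ω = 2π·f = 2π·88.7 = 557.3 rad/s.
Step 2 — Component impedances:
  R: Z = R = 2200 Ω
  L: Z = jωL = j·557.3·0.00464 = 0 + j2.586 Ω
  C: Z = 1/(jωC) = -j/(ω·C) = 0 - j1.101e+05 Ω
Step 3 — Series combination: Z_total = R + L + C = 2200 - j1.101e+05 Ω = 1.101e+05∠-88.9° Ω.
Step 4 — Source phasor: V = 16.7∠0.0° V = 16.7 V.
Step 5 — Current: I = V / Z = 3.031e-06 + j0.0001517 A = 0.0001517∠88.9° A.
Step 6 — Complex power: S = V·I* = 5.062e-05 - j0.002533 VA.
Step 7 — Real power: P = Re(S) = 5.062e-05 W.
Step 8 — Reactive power: Q = Im(S) = -0.002533 VAR.
Step 9 — Apparent power: |S| = 0.002533 VA.
Step 10 — Power factor: PF = P/|S| = 0.01998 (leading).

(a) P = 5.062e-05 W  (b) Q = -0.002533 VAR  (c) S = 0.002533 VA  (d) PF = 0.01998 (leading)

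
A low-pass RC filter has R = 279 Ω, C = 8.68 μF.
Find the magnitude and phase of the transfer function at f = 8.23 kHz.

Step 1 — Angular frequency: ω = 2π·8230 = 5.171e+04 rad/s.
Step 2 — Transfer function: H(jω) = 1/(1 + jωRC).
Step 3 — Denominator: 1 + jωRC = 1 + j·5.171e+04·279·8.68e-06 = 1 + j125.2.
Step 4 — H = 6.376e-05 - j0.007985.
Step 5 — Magnitude: |H| = 0.007985 (-42.0 dB); phase: φ = -89.5°.

|H| = 0.007985 (-42.0 dB), φ = -89.5°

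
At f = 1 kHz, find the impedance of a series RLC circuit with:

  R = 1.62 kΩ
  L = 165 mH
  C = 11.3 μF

Step 1 — Angular frequency: ω = 2π·f = 2π·1000 = 6283 rad/s.
Step 2 — Component impedances:
  R: Z = R = 1620 Ω
  L: Z = jωL = j·6283·0.165 = 0 + j1037 Ω
  C: Z = 1/(jωC) = -j/(ω·C) = 0 - j14.08 Ω
Step 3 — Series combination: Z_total = R + L + C = 1620 + j1023 Ω = 1916∠32.3° Ω.

Z = 1620 + j1023 Ω = 1916∠32.3° Ω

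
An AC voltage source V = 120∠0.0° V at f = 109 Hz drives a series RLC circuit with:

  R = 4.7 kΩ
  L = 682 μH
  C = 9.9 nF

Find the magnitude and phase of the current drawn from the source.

Step 1 — Angular frequency: ω = 2π·f = 2π·109 = 684.9 rad/s.
Step 2 — Component impedances:
  R: Z = R = 4700 Ω
  L: Z = jωL = j·684.9·0.000682 = 0 + j0.4671 Ω
  C: Z = 1/(jωC) = -j/(ω·C) = 0 - j1.475e+05 Ω
Step 3 — Series combination: Z_total = R + L + C = 4700 - j1.475e+05 Ω = 1.476e+05∠-88.2° Ω.
Step 4 — Source phasor: V = 120∠0.0° V = 120 V.
Step 5 — Ohm's law: I = V / Z_total = (120) / (4700 - j1.475e+05) = 2.59e-05 + j0.0008128 A.
Step 6 — Convert to polar: |I| = 0.0008132 A, ∠I = 88.2°.

I = 0.0008132∠88.2° A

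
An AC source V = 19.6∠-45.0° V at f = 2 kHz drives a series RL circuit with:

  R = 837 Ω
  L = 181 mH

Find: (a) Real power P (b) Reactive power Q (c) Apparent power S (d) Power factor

Step 1 — Angular frequency: ω = 2π·f = 2π·2000 = 1.257e+04 rad/s.
Step 2 — Component impedances:
  R: Z = R = 837 Ω
  L: Z = jωL = j·1.257e+04·0.181 = 0 + j2275 Ω
Step 3 — Series combination: Z_total = R + L = 837 + j2275 Ω = 2424∠69.8° Ω.
Step 4 — Source phasor: V = 19.6∠-45.0° V = 13.86 - j13.86 V.
Step 5 — Current: I = V / Z = -0.003392 - j0.007341 A = 0.008087∠-114.8° A.
Step 6 — Complex power: S = V·I* = 0.05474 + j0.1488 VA.
Step 7 — Real power: P = Re(S) = 0.05474 W.
Step 8 — Reactive power: Q = Im(S) = 0.1488 VAR.
Step 9 — Apparent power: |S| = 0.1585 VA.
Step 10 — Power factor: PF = P/|S| = 0.3453 (lagging).

(a) P = 0.05474 W  (b) Q = 0.1488 VAR  (c) S = 0.1585 VA  (d) PF = 0.3453 (lagging)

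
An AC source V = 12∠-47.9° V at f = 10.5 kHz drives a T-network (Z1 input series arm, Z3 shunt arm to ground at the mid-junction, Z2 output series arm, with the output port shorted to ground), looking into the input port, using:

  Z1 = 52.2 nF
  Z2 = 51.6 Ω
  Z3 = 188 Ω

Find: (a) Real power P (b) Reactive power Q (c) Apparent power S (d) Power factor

Step 1 — Angular frequency: ω = 2π·f = 2π·1.05e+04 = 6.597e+04 rad/s.
Step 2 — Component impedances:
  Z1: Z = 1/(jωC) = -j/(ω·C) = 0 - j290.4 Ω
  Z2: Z = R = 51.6 Ω
  Z3: Z = R = 188 Ω
Step 3 — With the output port shorted to ground, the output series arm Z2 runs from the junction to ground; the shunt arm Z3 also runs from the junction to ground. They appear in parallel: Z3 || Z2 = 40.49 Ω.
Step 4 — Series with input arm Z1: Z_in = Z1 + (Z3 || Z2) = 40.49 - j290.4 Ω = 293.2∠-82.1° Ω.
Step 5 — Source phasor: V = 12∠-47.9° V = 8.045 - j8.904 V.
Step 6 — Current: I = V / Z = 0.03387 + j0.02298 A = 0.04093∠34.2° A.
Step 7 — Complex power: S = V·I* = 0.06783 - j0.4865 VA.
Step 8 — Real power: P = Re(S) = 0.06783 W.
Step 9 — Reactive power: Q = Im(S) = -0.4865 VAR.
Step 10 — Apparent power: |S| = 0.4912 VA.
Step 11 — Power factor: PF = P/|S| = 0.1381 (leading).

(a) P = 0.06783 W  (b) Q = -0.4865 VAR  (c) S = 0.4912 VA  (d) PF = 0.1381 (leading)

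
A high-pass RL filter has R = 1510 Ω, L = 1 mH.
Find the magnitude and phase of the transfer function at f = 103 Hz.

Step 1 — Angular frequency: ω = 2π·103 = 647.2 rad/s.
Step 2 — Transfer function: H(jω) = jωL/(R + jωL).
Step 3 — Numerator jωL = j·0.6472; denominator R + jωL = 1510 + j0.6472.
Step 4 — H = 1.837e-07 + j0.0004286.
Step 5 — Magnitude: |H| = 0.0004286 (-67.4 dB); phase: φ = 90.0°.

|H| = 0.0004286 (-67.4 dB), φ = 90.0°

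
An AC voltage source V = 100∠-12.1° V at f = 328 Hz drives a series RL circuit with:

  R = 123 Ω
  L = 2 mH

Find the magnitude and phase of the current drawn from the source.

Step 1 — Angular frequency: ω = 2π·f = 2π·328 = 2061 rad/s.
Step 2 — Component impedances:
  R: Z = R = 123 Ω
  L: Z = jωL = j·2061·0.002 = 0 + j4.122 Ω
Step 3 — Series combination: Z_total = R + L = 123 + j4.122 Ω = 123.1∠1.9° Ω.
Step 4 — Source phasor: V = 100∠-12.1° V = 97.78 - j20.96 V.
Step 5 — Ohm's law: I = V / Z_total = (97.78 - j20.96) / (123 + j4.122) = 0.7883 - j0.1968 A.
Step 6 — Convert to polar: |I| = 0.8126 A, ∠I = -14.0°.

I = 0.8126∠-14.0° A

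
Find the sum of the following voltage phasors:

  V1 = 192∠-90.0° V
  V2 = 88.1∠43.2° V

Step 1 — Convert each phasor to rectangular form:
  V1 = 192·(cos(-90.0°) + j·sin(-90.0°)) = 0 - j192 V
  V2 = 88.1·(cos(43.2°) + j·sin(43.2°)) = 64.22 + j60.31 V
Step 2 — Sum components: V_total = 64.22 - j131.7 V.
Step 3 — Convert to polar: |V_total| = 146.5 V, ∠V_total = -64.0°.

V_total = 146.5∠-64.0° V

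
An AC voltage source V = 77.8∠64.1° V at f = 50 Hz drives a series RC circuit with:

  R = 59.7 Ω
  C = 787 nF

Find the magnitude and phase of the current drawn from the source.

Step 1 — Angular frequency: ω = 2π·f = 2π·50 = 314.2 rad/s.
Step 2 — Component impedances:
  R: Z = R = 59.7 Ω
  C: Z = 1/(jωC) = -j/(ω·C) = 0 - j4045 Ω
Step 3 — Series combination: Z_total = R + C = 59.7 - j4045 Ω = 4045∠-89.2° Ω.
Step 4 — Source phasor: V = 77.8∠64.1° V = 33.98 + j69.99 V.
Step 5 — Ohm's law: I = V / Z_total = (33.98 + j69.99) / (59.7 - j4045) = -0.01718 + j0.008656 A.
Step 6 — Convert to polar: |I| = 0.01923 A, ∠I = 153.3°.

I = 0.01923∠153.3° A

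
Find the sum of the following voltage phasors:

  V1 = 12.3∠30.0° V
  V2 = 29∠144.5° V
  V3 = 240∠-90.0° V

Step 1 — Convert each phasor to rectangular form:
  V1 = 12.3·(cos(30.0°) + j·sin(30.0°)) = 10.65 + j6.15 V
  V2 = 29·(cos(144.5°) + j·sin(144.5°)) = -23.61 + j16.84 V
  V3 = 240·(cos(-90.0°) + j·sin(-90.0°)) = 0 - j240 V
Step 2 — Sum components: V_total = -12.96 - j217 V.
Step 3 — Convert to polar: |V_total| = 217.4 V, ∠V_total = -93.4°.

V_total = 217.4∠-93.4° V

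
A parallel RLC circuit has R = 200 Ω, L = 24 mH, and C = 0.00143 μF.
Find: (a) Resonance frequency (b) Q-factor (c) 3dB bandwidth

Step 1 — Resonance: ω₀ = 1/√(LC) = 1/√(0.024·1.43e-09) = 1.707e+05 rad/s.
Step 2 — f₀ = ω₀/(2π) = 2.717e+04 Hz.
Step 3 — Parallel Q: Q = R/(ω₀L) = 200/(1.707e+05·0.024) = 0.04882.
Step 4 — Bandwidth: Δω = ω₀/Q = 3.497e+06 rad/s; BW = Δω/(2π) = 5.565e+05 Hz.

(a) f₀ = 2.717e+04 Hz  (b) Q = 0.04882  (c) BW = 5.565e+05 Hz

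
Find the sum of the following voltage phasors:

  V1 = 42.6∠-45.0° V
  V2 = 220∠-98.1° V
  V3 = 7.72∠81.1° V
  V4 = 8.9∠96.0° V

Step 1 — Convert each phasor to rectangular form:
  V1 = 42.6·(cos(-45.0°) + j·sin(-45.0°)) = 30.12 - j30.12 V
  V2 = 220·(cos(-98.1°) + j·sin(-98.1°)) = -31 - j217.8 V
  V3 = 7.72·(cos(81.1°) + j·sin(81.1°)) = 1.194 + j7.627 V
  V4 = 8.9·(cos(96.0°) + j·sin(96.0°)) = -0.9303 + j8.851 V
Step 2 — Sum components: V_total = -0.6115 - j231.4 V.
Step 3 — Convert to polar: |V_total| = 231.5 V, ∠V_total = -90.2°.

V_total = 231.5∠-90.2° V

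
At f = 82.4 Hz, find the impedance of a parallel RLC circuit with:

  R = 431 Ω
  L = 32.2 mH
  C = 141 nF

Step 1 — Angular frequency: ω = 2π·f = 2π·82.4 = 517.7 rad/s.
Step 2 — Component impedances:
  R: Z = R = 431 Ω
  L: Z = jωL = j·517.7·0.0322 = 0 + j16.67 Ω
  C: Z = 1/(jωC) = -j/(ω·C) = 0 - j1.37e+04 Ω
Step 3 — Parallel combination: 1/Z_total = 1/R + 1/L + 1/C; Z_total = 0.6454 + j16.67 Ω = 16.68∠87.8° Ω.

Z = 0.6454 + j16.67 Ω = 16.68∠87.8° Ω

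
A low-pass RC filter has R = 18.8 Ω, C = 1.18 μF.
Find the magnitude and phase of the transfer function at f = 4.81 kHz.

Step 1 — Angular frequency: ω = 2π·4810 = 3.022e+04 rad/s.
Step 2 — Transfer function: H(jω) = 1/(1 + jωRC).
Step 3 — Denominator: 1 + jωRC = 1 + j·3.022e+04·18.8·1.18e-06 = 1 + j0.6704.
Step 4 — H = 0.6899 - j0.4625.
Step 5 — Magnitude: |H| = 0.8306 (-1.6 dB); phase: φ = -33.8°.

|H| = 0.8306 (-1.6 dB), φ = -33.8°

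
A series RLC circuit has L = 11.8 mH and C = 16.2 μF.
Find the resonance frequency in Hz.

Step 1 — Resonance condition Im(Z)=0 gives ω₀ = 1/√(LC).
Step 2 — ω₀ = 1/√(0.0118·1.62e-05) = 2287 rad/s.
Step 3 — f₀ = ω₀/(2π) = 364 Hz.

f₀ = 364 Hz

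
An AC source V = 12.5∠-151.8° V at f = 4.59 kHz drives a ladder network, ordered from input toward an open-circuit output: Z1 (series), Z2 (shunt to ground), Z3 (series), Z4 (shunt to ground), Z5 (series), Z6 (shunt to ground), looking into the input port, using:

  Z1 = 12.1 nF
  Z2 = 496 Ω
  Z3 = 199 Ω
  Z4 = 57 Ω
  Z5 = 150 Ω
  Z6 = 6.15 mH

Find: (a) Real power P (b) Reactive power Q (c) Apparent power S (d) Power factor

Step 1 — Angular frequency: ω = 2π·f = 2π·4590 = 2.884e+04 rad/s.
Step 2 — Component impedances:
  Z1: Z = 1/(jωC) = -j/(ω·C) = 0 - j2866 Ω
  Z2: Z = R = 496 Ω
  Z3: Z = R = 199 Ω
  Z4: Z = R = 57 Ω
  Z5: Z = R = 150 Ω
  Z6: Z = jωL = j·2.884e+04·0.00615 = 0 + j177.4 Ω
Step 3 — Ladder network (open output): work backward from the far end, alternating series and parallel combinations. Z_in = 164.9 - j2862 Ω = 2867∠-86.7° Ω.
Step 4 — Source phasor: V = 12.5∠-151.8° V = -11.02 - j5.907 V.
Step 5 — Current: I = V / Z = 0.001836 - j0.003955 A = 0.00436∠-65.1° A.
Step 6 — Complex power: S = V·I* = 0.003135 - j0.05441 VA.
Step 7 — Real power: P = Re(S) = 0.003135 W.
Step 8 — Reactive power: Q = Im(S) = -0.05441 VAR.
Step 9 — Apparent power: |S| = 0.0545 VA.
Step 10 — Power factor: PF = P/|S| = 0.05752 (leading).

(a) P = 0.003135 W  (b) Q = -0.05441 VAR  (c) S = 0.0545 VA  (d) PF = 0.05752 (leading)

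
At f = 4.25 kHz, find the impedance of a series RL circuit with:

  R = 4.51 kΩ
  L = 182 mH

Step 1 — Angular frequency: ω = 2π·f = 2π·4250 = 2.67e+04 rad/s.
Step 2 — Component impedances:
  R: Z = R = 4510 Ω
  L: Z = jωL = j·2.67e+04·0.182 = 0 + j4860 Ω
Step 3 — Series combination: Z_total = R + L = 4510 + j4860 Ω = 6630∠47.1° Ω.

Z = 4510 + j4860 Ω = 6630∠47.1° Ω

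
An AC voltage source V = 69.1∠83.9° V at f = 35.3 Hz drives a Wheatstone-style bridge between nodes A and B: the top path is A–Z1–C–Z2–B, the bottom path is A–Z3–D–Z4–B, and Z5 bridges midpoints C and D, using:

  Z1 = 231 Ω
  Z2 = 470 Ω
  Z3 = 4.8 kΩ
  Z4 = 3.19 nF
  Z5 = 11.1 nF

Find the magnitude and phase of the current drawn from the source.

Step 1 — Angular frequency: ω = 2π·f = 2π·35.3 = 221.8 rad/s.
Step 2 — Component impedances:
  Z1: Z = R = 231 Ω
  Z2: Z = R = 470 Ω
  Z3: Z = R = 4800 Ω
  Z4: Z = 1/(jωC) = -j/(ω·C) = 0 - j1.413e+06 Ω
  Z5: Z = 1/(jωC) = -j/(ω·C) = 0 - j4.062e+05 Ω
Step 3 — Bridge requires nodal analysis (the Z5 bridge couples midpoints C and D, so the two paths cannot be reduced to a simple series/parallel combination). Setting node B to ground and injecting 1 A at node A, the 3-node admittance system at A, C, D solves to V_A = Z_AB = 701 - j0.479 Ω = 701∠-0.0° Ω.
Step 4 — Source phasor: V = 69.1∠83.9° V = 7.343 + j68.71 V.
Step 5 — Ohm's law: I = V / Z_total = (7.343 + j68.71) / (701 - j0.479) = 0.01041 + j0.09802 A.
Step 6 — Convert to polar: |I| = 0.09857 A, ∠I = 83.9°.

I = 0.09857∠83.9° A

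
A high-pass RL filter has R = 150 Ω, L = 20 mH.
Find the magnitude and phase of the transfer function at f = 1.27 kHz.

Step 1 — Angular frequency: ω = 2π·1270 = 7980 rad/s.
Step 2 — Transfer function: H(jω) = jωL/(R + jωL).
Step 3 — Numerator jωL = j·159.6; denominator R + jωL = 150 + j159.6.
Step 4 — H = 0.531 + j0.499.
Step 5 — Magnitude: |H| = 0.7287 (-2.7 dB); phase: φ = 43.2°.

|H| = 0.7287 (-2.7 dB), φ = 43.2°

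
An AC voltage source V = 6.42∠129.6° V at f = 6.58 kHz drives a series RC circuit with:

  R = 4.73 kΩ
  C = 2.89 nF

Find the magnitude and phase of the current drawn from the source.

Step 1 — Angular frequency: ω = 2π·f = 2π·6580 = 4.134e+04 rad/s.
Step 2 — Component impedances:
  R: Z = R = 4730 Ω
  C: Z = 1/(jωC) = -j/(ω·C) = 0 - j8369 Ω
Step 3 — Series combination: Z_total = R + C = 4730 - j8369 Ω = 9614∠-60.5° Ω.
Step 4 — Source phasor: V = 6.42∠129.6° V = -4.092 + j4.947 V.
Step 5 — Ohm's law: I = V / Z_total = (-4.092 + j4.947) / (4730 - j8369) = -0.0006574 - j0.0001174 A.
Step 6 — Convert to polar: |I| = 0.0006678 A, ∠I = -169.9°.

I = 0.0006678∠-169.9° A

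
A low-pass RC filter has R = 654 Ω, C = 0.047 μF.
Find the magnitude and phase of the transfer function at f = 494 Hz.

Step 1 — Angular frequency: ω = 2π·494 = 3104 rad/s.
Step 2 — Transfer function: H(jω) = 1/(1 + jωRC).
Step 3 — Denominator: 1 + jωRC = 1 + j·3104·654·4.7e-08 = 1 + j0.09541.
Step 4 — H = 0.991 - j0.09455.
Step 5 — Magnitude: |H| = 0.9955 (-0.0 dB); phase: φ = -5.4°.

|H| = 0.9955 (-0.0 dB), φ = -5.4°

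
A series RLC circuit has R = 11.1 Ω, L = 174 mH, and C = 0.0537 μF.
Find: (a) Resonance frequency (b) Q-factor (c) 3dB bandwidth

Step 1 — Resonance: ω₀ = 1/√(LC) = 1/√(0.174·5.37e-08) = 1.035e+04 rad/s.
Step 2 — f₀ = ω₀/(2π) = 1646 Hz.
Step 3 — Series Q: Q = ω₀L/R = 1.035e+04·0.174/11.1 = 162.2.
Step 4 — Bandwidth: Δω = ω₀/Q = 63.79 rad/s; BW = Δω/(2π) = 10.15 Hz.

(a) f₀ = 1646 Hz  (b) Q = 162.2  (c) BW = 10.15 Hz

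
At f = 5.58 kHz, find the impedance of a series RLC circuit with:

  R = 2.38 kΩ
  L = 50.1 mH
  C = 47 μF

Step 1 — Angular frequency: ω = 2π·f = 2π·5580 = 3.506e+04 rad/s.
Step 2 — Component impedances:
  R: Z = R = 2380 Ω
  L: Z = jωL = j·3.506e+04·0.0501 = 0 + j1757 Ω
  C: Z = 1/(jωC) = -j/(ω·C) = 0 - j0.6069 Ω
Step 3 — Series combination: Z_total = R + L + C = 2380 + j1756 Ω = 2958∠36.4° Ω.

Z = 2380 + j1756 Ω = 2958∠36.4° Ω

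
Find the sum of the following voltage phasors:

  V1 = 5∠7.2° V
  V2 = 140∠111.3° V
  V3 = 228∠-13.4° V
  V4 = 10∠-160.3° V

Step 1 — Convert each phasor to rectangular form:
  V1 = 5·(cos(7.2°) + j·sin(7.2°)) = 4.961 + j0.6267 V
  V2 = 140·(cos(111.3°) + j·sin(111.3°)) = -50.86 + j130.4 V
  V3 = 228·(cos(-13.4°) + j·sin(-13.4°)) = 221.8 - j52.84 V
  V4 = 10·(cos(-160.3°) + j·sin(-160.3°)) = -9.415 - j3.371 V
Step 2 — Sum components: V_total = 166.5 + j74.85 V.
Step 3 — Convert to polar: |V_total| = 182.5 V, ∠V_total = 24.2°.

V_total = 182.5∠24.2° V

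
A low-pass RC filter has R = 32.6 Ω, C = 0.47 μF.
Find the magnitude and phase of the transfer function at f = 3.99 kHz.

Step 1 — Angular frequency: ω = 2π·3990 = 2.507e+04 rad/s.
Step 2 — Transfer function: H(jω) = 1/(1 + jωRC).
Step 3 — Denominator: 1 + jωRC = 1 + j·2.507e+04·32.6·4.7e-07 = 1 + j0.3841.
Step 4 — H = 0.8714 - j0.3347.
Step 5 — Magnitude: |H| = 0.9335 (-0.6 dB); phase: φ = -21.0°.

|H| = 0.9335 (-0.6 dB), φ = -21.0°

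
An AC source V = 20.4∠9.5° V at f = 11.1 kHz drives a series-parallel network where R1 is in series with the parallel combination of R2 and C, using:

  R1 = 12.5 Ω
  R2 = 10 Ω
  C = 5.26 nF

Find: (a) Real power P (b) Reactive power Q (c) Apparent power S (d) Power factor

Step 1 — Angular frequency: ω = 2π·f = 2π·1.11e+04 = 6.974e+04 rad/s.
Step 2 — Component impedances:
  R1: Z = R = 12.5 Ω
  R2: Z = R = 10 Ω
  C: Z = 1/(jωC) = -j/(ω·C) = 0 - j2726 Ω
Step 3 — Parallel branch: R2 || C = 1/(1/R2 + 1/C) = 10 - j0.03668 Ω.
Step 4 — Series with R1: Z_total = R1 + (R2 || C) = 22.5 - j0.03668 Ω = 22.5∠-0.1° Ω.
Step 5 — Source phasor: V = 20.4∠9.5° V = 20.12 + j3.367 V.
Step 6 — Current: I = V / Z = 0.894 + j0.1511 A = 0.9067∠9.6° A.
Step 7 — Complex power: S = V·I* = 18.5 - j0.03016 VA.
Step 8 — Real power: P = Re(S) = 18.5 W.
Step 9 — Reactive power: Q = Im(S) = -0.03016 VAR.
Step 10 — Apparent power: |S| = 18.5 VA.
Step 11 — Power factor: PF = P/|S| = 1 (leading).

(a) P = 18.5 W  (b) Q = -0.03016 VAR  (c) S = 18.5 VA  (d) PF = 1 (leading)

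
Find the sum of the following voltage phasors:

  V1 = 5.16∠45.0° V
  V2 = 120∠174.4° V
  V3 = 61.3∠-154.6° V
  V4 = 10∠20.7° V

Step 1 — Convert each phasor to rectangular form:
  V1 = 5.16·(cos(45.0°) + j·sin(45.0°)) = 3.649 + j3.649 V
  V2 = 120·(cos(174.4°) + j·sin(174.4°)) = -119.4 + j11.71 V
  V3 = 61.3·(cos(-154.6°) + j·sin(-154.6°)) = -55.37 - j26.29 V
  V4 = 10·(cos(20.7°) + j·sin(20.7°)) = 9.354 + j3.535 V
Step 2 — Sum components: V_total = -161.8 - j7.4 V.
Step 3 — Convert to polar: |V_total| = 162 V, ∠V_total = -177.4°.

V_total = 162∠-177.4° V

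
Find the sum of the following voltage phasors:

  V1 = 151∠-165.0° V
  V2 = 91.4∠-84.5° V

Step 1 — Convert each phasor to rectangular form:
  V1 = 151·(cos(-165.0°) + j·sin(-165.0°)) = -145.9 - j39.08 V
  V2 = 91.4·(cos(-84.5°) + j·sin(-84.5°)) = 8.76 - j90.98 V
Step 2 — Sum components: V_total = -137.1 - j130.1 V.
Step 3 — Convert to polar: |V_total| = 189 V, ∠V_total = -136.5°.

V_total = 189∠-136.5° V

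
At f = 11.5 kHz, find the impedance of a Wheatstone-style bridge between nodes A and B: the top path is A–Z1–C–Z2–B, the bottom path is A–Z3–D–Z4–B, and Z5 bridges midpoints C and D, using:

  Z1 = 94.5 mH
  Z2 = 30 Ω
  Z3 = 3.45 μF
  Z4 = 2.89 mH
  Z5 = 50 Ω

Step 1 — Angular frequency: ω = 2π·f = 2π·1.15e+04 = 7.226e+04 rad/s.
Step 2 — Component impedances:
  Z1: Z = jωL = j·7.226e+04·0.0945 = 0 + j6828 Ω
  Z2: Z = R = 30 Ω
  Z3: Z = 1/(jωC) = -j/(ω·C) = 0 - j4.011 Ω
  Z4: Z = jωL = j·7.226e+04·0.00289 = 0 + j208.8 Ω
  Z5: Z = R = 50 Ω
Step 3 — Bridge requires nodal analysis (the Z5 bridge couples midpoints C and D, so the two paths cannot be reduced to a simple series/parallel combination). Setting node B to ground and injecting 1 A at node A, the 3-node admittance system at A, C, D solves to V_A = Z_AB = 69.6 + j22.97 Ω = 73.29∠18.3° Ω.

Z = 69.6 + j22.97 Ω = 73.29∠18.3° Ω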